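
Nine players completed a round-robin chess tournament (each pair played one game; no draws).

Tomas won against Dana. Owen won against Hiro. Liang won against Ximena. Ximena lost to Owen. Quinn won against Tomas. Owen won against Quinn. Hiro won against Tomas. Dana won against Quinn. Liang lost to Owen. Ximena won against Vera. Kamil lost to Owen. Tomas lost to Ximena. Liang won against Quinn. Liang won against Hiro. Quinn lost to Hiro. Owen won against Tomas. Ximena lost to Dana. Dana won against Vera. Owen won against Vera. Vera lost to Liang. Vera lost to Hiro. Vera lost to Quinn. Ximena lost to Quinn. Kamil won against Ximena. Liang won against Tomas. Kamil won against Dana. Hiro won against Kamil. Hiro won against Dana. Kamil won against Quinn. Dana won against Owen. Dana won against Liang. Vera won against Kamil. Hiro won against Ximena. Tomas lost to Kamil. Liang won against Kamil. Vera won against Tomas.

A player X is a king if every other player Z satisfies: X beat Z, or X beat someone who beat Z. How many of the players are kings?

3

Liang cannot reach Owen in two steps.
Dana reaches everyone (king).
Vera cannot reach Liang, Hiro, Owen in two steps.
Tomas cannot reach Hiro, Kamil in two steps.
Hiro reaches everyone (king).
Kamil cannot reach Hiro in two steps.
Quinn cannot reach Liang, Hiro, Owen in two steps.
Owen reaches everyone (king).
Ximena cannot reach Liang, Hiro, Quinn, Owen in two steps.
Kings: Dana, Hiro, Owen — 3.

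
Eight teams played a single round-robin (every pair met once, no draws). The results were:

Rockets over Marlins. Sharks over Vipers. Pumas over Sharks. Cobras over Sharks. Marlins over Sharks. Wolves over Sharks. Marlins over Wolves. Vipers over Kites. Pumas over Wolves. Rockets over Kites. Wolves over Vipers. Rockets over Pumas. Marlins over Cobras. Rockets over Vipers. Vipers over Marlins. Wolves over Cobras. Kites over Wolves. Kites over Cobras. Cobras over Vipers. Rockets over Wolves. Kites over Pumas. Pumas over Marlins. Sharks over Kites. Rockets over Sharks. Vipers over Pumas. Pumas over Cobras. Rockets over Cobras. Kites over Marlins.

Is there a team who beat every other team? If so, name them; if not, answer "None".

Rockets

Rockets has 7 wins out of 7 opponents — a perfect record.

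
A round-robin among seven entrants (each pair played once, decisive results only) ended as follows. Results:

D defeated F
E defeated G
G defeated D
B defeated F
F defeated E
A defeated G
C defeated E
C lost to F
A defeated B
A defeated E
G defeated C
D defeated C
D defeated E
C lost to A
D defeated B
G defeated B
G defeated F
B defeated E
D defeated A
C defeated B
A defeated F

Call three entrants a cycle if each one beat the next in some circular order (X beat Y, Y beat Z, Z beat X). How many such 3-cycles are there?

6

Win totals: A 5, B 2, C 2, D 5, E 1, F 2, G 4.
An entrant with w wins dominates both others in C(w,2) triples; summing gives 10 + 1 + 1 + 10 + 0 + 1 + 6 = 29 transitive triples.
Total triples C(7,3) = 35, so cyclic triples = 35 − 29 = 6.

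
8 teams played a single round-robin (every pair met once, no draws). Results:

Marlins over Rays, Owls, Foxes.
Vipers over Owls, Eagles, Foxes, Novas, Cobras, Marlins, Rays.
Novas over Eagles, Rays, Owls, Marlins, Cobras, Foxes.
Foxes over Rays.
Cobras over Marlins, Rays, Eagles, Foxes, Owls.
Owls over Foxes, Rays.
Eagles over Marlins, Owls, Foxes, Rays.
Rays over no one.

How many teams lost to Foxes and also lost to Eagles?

1

Foxes beat: Rays.
Eagles beat: Marlins, Foxes, Rays, Owls.
Both beat: Rays — 1.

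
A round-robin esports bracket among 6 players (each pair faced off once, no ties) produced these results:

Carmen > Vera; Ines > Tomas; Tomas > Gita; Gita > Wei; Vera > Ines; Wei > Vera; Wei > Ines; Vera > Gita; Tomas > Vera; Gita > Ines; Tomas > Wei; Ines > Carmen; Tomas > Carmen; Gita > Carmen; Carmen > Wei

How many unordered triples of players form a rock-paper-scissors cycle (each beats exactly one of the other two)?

Of the C(6,3) = 20 triples, the cyclic ones are: {Tomas, Wei, Ines}; {Tomas, Vera, Ines}; {Tomas, Ines, Gita}; {Wei, Vera, Gita}; {Wei, Carmen, Ines}; {Vera, Carmen, Ines}; {Vera, Carmen, Gita}.
That is 7.

7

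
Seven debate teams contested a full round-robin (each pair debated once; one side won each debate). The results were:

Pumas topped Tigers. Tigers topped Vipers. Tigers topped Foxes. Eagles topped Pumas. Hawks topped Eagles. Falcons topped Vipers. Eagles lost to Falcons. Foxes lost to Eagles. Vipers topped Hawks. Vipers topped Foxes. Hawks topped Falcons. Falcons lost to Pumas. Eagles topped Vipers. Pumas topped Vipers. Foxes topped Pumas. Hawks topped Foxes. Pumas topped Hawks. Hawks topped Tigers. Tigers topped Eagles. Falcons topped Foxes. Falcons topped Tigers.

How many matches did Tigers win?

Tigers' results: beat Foxes, Vipers, Eagles; lost to Pumas, Falcons, Hawks.
That is 3 wins.

3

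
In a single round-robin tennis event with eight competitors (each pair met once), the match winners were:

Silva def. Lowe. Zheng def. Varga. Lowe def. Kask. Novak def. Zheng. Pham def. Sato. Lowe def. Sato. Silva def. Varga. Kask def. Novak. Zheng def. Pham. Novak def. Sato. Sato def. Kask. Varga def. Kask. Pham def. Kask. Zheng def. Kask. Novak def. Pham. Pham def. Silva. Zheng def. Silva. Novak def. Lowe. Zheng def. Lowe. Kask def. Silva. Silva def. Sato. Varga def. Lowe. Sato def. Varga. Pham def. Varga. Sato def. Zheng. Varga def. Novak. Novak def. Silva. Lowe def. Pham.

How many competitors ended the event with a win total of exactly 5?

Win totals: Lowe 3, Zheng 5, Varga 3, Sato 3, Kask 2, Novak 5, Pham 4, Silva 3.
Exactly 5: Zheng, Novak — 2 competitors.

2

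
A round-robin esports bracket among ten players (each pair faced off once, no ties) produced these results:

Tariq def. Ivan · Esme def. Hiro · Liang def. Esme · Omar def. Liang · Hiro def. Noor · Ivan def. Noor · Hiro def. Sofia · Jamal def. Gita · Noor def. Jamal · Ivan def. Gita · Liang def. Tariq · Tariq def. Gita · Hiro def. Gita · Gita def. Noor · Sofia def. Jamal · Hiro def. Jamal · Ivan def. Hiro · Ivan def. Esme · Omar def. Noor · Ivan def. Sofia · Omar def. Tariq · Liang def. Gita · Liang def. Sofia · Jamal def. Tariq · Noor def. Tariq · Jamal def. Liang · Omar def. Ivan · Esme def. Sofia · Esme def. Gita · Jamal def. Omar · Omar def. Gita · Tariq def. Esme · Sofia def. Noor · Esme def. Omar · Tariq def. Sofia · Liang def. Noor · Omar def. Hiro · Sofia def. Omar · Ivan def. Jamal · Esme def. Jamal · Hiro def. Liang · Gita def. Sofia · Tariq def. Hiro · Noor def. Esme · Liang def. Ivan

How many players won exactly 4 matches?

1

Win totals: Omar 6, Sofia 3, Ivan 6, Noor 3, Liang 6, Gita 2, Hiro 5, Jamal 4, Tariq 5, Esme 5.
Exactly 4: Jamal — 1 player.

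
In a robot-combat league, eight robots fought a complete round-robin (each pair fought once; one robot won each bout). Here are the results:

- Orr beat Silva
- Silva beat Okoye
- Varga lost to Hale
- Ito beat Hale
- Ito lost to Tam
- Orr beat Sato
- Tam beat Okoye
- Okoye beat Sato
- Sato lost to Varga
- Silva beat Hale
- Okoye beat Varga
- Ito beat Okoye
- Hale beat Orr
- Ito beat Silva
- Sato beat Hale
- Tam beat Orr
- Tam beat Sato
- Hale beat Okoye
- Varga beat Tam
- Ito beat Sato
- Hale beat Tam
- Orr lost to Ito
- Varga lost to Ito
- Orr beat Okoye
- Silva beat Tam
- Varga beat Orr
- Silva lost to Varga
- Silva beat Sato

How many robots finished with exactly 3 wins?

Win totals: Okoye 2, Varga 4, Tam 4, Sato 1, Silva 4, Hale 4, Orr 3, Ito 6.
Exactly 3: Orr — 1 robot.

1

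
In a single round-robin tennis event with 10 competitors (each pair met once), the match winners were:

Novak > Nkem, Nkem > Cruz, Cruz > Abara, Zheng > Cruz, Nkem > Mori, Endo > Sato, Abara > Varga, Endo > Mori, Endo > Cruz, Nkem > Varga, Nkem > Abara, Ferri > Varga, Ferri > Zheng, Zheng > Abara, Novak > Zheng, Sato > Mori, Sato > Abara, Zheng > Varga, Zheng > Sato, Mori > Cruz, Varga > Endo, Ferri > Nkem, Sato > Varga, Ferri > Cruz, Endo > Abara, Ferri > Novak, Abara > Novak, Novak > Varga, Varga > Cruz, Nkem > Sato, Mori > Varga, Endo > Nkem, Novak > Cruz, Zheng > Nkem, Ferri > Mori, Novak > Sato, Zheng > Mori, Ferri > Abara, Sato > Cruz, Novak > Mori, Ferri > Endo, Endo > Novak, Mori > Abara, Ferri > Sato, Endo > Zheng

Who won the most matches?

Ferri

Win totals: Abara 2, Mori 3, Cruz 1, Sato 4, Nkem 5, Novak 6, Zheng 6, Ferri 9, Varga 2, Endo 7.
Ferri leads with 9 wins (next highest: 7).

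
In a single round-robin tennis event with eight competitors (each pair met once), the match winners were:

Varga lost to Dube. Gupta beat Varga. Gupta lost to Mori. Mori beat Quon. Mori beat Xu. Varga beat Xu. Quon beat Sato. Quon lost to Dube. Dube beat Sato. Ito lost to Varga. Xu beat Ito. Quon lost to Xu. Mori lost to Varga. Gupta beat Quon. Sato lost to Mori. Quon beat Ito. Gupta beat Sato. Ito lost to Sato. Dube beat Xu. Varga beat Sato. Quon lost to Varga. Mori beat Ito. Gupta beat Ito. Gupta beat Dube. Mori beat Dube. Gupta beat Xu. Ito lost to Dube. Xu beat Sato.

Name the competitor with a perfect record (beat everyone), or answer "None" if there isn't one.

Highest win total is Mori with 6 (out of 7 possible).
Mori lost to Varga, so no competitor went undefeated.

None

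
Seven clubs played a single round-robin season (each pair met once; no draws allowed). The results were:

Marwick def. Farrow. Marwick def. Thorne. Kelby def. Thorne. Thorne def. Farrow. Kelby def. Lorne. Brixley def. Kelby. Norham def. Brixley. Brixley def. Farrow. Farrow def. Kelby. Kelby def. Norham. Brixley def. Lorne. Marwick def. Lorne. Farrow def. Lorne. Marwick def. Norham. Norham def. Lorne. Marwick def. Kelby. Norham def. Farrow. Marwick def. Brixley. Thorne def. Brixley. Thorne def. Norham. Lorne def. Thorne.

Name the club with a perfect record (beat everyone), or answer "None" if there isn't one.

Marwick

Marwick has 6 wins out of 6 opponents — a perfect record.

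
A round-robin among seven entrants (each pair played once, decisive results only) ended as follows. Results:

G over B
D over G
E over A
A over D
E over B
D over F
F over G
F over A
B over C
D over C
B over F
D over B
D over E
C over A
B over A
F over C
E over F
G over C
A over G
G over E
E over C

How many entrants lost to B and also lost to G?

1

B beat: A, C, F.
G beat: B, C, E.
Both beat: C — 1.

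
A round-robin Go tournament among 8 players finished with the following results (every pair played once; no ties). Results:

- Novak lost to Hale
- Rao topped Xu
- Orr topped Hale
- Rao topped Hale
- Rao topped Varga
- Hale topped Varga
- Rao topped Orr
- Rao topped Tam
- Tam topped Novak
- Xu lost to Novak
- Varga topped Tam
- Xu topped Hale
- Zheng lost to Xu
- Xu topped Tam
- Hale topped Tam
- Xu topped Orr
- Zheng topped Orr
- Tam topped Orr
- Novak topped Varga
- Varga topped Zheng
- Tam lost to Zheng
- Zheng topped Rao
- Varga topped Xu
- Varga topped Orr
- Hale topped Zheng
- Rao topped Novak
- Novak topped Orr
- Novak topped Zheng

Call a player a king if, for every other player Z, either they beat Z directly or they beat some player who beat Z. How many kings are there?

6

Hale reaches everyone (king).
Rao reaches everyone (king).
Zheng reaches everyone (king).
Orr cannot reach Rao, Xu in two steps.
Xu reaches everyone (king).
Tam cannot reach Rao in two steps.
Novak reaches everyone (king).
Varga reaches everyone (king).
Kings: Hale, Rao, Zheng, Xu, Novak, Varga — 6.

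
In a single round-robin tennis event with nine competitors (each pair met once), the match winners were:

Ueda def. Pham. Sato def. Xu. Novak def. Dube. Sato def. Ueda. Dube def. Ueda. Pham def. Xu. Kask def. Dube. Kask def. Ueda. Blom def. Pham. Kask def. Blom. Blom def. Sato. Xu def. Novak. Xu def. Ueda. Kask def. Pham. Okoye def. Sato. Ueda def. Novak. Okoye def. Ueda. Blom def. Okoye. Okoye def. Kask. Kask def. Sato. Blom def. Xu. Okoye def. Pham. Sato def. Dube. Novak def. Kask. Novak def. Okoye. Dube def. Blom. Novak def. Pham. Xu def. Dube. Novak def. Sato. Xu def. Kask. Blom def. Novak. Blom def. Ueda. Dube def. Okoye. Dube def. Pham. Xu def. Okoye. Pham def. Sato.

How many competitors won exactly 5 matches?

3

Win totals: Blom 6, Novak 5, Pham 2, Dube 4, Ueda 2, Okoye 4, Kask 5, Xu 5, Sato 3.
Exactly 5: Novak, Kask, Xu — 3 competitors.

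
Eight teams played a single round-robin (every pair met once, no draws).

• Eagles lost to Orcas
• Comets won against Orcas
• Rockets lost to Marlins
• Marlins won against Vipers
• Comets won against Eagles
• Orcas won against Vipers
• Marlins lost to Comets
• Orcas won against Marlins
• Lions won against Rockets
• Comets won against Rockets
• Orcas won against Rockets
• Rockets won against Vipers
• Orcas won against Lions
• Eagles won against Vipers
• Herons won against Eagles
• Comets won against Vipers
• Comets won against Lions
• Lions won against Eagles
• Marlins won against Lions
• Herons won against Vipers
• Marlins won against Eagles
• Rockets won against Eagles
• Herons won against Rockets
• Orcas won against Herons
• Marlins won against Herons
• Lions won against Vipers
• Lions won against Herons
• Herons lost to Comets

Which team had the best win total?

Comets

Win totals: Lions 4, Eagles 1, Herons 3, Comets 7, Vipers 0, Marlins 5, Rockets 2, Orcas 6.
Comets leads with 7 wins (next highest: 6).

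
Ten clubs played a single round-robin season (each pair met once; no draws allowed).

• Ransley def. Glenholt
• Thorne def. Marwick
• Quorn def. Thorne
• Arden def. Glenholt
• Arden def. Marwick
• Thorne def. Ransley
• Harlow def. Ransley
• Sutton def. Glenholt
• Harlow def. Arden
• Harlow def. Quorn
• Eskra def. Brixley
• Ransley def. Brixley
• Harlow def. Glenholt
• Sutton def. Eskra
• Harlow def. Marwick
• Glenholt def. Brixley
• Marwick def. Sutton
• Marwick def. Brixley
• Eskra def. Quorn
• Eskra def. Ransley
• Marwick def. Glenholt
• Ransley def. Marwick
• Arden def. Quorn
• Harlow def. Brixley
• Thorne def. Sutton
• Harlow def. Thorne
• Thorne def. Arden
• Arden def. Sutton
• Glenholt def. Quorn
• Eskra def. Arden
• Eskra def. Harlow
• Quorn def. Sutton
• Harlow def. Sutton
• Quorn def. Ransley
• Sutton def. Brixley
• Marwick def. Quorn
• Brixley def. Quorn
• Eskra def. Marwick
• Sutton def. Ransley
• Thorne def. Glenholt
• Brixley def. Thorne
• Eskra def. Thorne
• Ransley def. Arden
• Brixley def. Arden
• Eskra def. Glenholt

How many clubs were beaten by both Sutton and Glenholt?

1

Sutton beat: Glenholt, Ransley, Brixley, Eskra.
Glenholt beat: Brixley, Quorn.
Both beat: Brixley — 1.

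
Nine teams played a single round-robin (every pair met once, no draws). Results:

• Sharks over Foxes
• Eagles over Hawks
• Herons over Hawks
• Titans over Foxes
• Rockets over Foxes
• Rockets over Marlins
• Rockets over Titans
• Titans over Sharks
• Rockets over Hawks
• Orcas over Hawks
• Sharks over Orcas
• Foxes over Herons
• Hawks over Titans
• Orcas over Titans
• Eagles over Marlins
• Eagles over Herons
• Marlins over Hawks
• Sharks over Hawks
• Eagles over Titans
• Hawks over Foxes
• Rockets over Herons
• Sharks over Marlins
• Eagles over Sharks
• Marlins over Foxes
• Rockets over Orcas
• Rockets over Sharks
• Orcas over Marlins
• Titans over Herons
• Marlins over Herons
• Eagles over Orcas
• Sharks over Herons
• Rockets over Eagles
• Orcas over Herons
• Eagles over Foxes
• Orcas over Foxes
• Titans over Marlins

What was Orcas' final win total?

Orcas' results: beat Foxes, Herons, Marlins, Hawks, Titans; lost to Eagles, Sharks, Rockets.
That is 5 wins.

5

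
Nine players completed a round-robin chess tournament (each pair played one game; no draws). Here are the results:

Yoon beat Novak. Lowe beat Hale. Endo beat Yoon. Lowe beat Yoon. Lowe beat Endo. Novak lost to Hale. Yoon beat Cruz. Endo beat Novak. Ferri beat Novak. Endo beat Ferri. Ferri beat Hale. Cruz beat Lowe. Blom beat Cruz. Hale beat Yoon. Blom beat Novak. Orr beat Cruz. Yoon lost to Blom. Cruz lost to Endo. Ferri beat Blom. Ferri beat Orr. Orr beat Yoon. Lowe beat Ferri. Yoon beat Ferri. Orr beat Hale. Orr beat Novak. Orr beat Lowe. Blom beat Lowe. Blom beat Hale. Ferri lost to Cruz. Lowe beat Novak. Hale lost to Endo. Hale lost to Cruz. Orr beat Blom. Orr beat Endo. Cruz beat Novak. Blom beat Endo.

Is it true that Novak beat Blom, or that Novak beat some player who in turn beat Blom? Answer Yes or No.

No

Novak did not beat Blom directly.
Novak beat no one, so there is no intermediate player.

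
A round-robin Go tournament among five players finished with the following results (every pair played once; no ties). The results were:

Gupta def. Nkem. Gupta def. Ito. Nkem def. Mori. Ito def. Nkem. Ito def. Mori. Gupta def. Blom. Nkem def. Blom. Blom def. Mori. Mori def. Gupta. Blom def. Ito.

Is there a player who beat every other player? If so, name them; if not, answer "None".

Highest win total is Gupta with 3 (out of 4 possible).
Gupta lost to Mori, so no player went undefeated.

None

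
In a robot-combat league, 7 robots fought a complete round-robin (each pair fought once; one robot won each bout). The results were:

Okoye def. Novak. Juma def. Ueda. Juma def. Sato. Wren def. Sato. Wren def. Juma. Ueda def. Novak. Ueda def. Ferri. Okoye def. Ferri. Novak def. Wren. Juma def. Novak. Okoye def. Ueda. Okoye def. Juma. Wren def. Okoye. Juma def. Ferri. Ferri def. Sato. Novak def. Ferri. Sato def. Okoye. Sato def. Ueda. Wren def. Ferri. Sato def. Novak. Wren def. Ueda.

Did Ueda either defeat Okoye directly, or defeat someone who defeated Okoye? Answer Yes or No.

Ueda did not beat Okoye directly.
Ueda beat Ferri, Novak, but each of them lost to Okoye. No two-step path.

No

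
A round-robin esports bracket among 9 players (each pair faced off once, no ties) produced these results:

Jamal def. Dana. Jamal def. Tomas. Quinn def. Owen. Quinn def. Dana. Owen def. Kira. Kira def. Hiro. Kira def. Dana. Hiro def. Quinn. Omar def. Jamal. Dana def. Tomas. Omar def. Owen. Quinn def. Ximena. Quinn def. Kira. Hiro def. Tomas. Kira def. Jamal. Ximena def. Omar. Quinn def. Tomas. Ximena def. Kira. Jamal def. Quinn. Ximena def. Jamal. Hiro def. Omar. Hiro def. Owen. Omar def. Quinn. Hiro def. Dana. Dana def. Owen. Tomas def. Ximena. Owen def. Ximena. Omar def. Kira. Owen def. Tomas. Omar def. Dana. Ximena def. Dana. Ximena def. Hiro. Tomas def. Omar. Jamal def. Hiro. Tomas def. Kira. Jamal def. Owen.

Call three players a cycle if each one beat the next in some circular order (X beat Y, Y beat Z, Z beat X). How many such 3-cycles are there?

Win totals: Ximena 5, Omar 5, Jamal 5, Owen 3, Tomas 3, Dana 2, Hiro 5, Kira 3, Quinn 5.
A player with w wins dominates both others in C(w,2) triples; summing gives 10 + 10 + 10 + 3 + 3 + 1 + 10 + 3 + 10 = 60 transitive triples.
Total triples C(9,3) = 84, so cyclic triples = 84 − 60 = 24.

24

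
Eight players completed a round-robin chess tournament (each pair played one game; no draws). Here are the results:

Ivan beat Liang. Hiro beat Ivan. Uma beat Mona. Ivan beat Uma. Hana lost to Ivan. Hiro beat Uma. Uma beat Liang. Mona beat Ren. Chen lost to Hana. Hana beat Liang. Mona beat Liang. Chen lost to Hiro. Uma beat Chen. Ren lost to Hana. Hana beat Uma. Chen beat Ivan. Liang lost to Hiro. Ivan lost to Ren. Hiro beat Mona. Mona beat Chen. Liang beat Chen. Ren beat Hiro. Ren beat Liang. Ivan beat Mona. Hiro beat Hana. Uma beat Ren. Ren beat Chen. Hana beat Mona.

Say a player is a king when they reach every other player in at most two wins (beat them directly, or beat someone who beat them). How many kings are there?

3

Chen cannot reach Ren, Hiro in two steps.
Mona cannot reach Hana, Uma in two steps.
Ren reaches everyone (king).
Hiro reaches everyone (king).
Liang cannot reach Mona, Ren, Hiro, Hana, Uma in two steps.
Hana reaches everyone (king).
Ivan cannot reach Hiro in two steps.
Uma cannot reach Hana in two steps.
Kings: Ren, Hiro, Hana — 3.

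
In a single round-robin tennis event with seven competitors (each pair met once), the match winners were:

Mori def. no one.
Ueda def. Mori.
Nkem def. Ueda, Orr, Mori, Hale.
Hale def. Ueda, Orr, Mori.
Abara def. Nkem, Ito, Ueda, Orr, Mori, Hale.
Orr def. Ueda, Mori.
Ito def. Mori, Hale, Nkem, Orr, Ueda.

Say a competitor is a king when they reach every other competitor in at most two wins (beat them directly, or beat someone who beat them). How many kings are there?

1

Mori cannot reach Nkem, Ito, Orr, Abara, Ueda, Hale in two steps.
Nkem cannot reach Ito, Abara in two steps.
Ito cannot reach Abara in two steps.
Orr cannot reach Nkem, Ito, Abara, Hale in two steps.
Abara reaches everyone (king).
Ueda cannot reach Nkem, Ito, Orr, Abara, Hale in two steps.
Hale cannot reach Nkem, Ito, Abara in two steps.
Kings: Abara — 1.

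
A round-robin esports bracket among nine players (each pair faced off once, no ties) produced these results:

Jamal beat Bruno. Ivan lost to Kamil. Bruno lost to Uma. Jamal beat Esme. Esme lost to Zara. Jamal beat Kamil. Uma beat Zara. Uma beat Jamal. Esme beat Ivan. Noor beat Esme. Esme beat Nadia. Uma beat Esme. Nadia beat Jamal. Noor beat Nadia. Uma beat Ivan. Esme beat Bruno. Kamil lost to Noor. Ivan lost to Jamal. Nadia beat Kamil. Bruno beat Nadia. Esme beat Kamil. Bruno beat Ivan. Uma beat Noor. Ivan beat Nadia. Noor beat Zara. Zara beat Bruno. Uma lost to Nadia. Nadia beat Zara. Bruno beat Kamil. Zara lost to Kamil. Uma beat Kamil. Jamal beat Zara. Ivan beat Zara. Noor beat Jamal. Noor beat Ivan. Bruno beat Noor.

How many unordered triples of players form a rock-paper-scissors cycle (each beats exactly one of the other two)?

17

Win totals: Kamil 2, Noor 6, Ivan 2, Nadia 4, Uma 7, Jamal 5, Esme 4, Bruno 4, Zara 2.
A player with w wins dominates both others in C(w,2) triples; summing gives 1 + 15 + 1 + 6 + 21 + 10 + 6 + 6 + 1 = 67 transitive triples.
Total triples C(9,3) = 84, so cyclic triples = 84 − 67 = 17.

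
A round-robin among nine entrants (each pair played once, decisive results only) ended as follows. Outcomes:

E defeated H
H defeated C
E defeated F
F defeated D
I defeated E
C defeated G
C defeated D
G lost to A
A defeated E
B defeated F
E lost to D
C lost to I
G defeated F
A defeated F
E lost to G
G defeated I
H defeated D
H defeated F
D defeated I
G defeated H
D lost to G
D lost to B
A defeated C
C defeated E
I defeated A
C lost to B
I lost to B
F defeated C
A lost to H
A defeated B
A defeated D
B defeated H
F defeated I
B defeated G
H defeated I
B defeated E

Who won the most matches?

Win totals: A 6, B 7, C 3, D 2, E 2, F 3, G 5, H 5, I 3.
B leads with 7 wins (next highest: 6).

B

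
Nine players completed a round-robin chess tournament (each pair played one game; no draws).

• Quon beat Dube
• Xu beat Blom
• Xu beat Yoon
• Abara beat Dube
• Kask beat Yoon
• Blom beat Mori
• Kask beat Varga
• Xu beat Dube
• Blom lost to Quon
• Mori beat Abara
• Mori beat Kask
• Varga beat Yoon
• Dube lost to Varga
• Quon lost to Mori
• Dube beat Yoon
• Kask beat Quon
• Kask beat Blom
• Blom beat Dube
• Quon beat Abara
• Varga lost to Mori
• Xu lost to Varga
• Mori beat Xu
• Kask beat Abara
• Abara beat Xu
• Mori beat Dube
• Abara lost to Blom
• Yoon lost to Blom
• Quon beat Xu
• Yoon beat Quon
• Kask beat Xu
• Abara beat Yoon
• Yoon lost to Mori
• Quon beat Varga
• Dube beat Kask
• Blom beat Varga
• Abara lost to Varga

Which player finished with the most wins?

Mori

Win totals: Xu 3, Mori 7, Varga 4, Blom 5, Abara 3, Yoon 1, Dube 2, Kask 6, Quon 5.
Mori leads with 7 wins (next highest: 6).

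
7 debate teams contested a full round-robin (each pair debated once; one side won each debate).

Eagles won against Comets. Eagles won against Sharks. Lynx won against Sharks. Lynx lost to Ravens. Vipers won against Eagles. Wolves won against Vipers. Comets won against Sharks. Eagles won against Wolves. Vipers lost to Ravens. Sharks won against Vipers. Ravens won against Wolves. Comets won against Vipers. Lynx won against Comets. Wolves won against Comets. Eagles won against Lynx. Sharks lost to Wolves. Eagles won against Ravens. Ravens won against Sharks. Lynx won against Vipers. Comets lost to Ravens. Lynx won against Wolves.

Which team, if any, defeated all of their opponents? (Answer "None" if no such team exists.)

None

Highest win total is Ravens with 5 (out of 6 possible).
Ravens lost to Eagles, so no team went undefeated.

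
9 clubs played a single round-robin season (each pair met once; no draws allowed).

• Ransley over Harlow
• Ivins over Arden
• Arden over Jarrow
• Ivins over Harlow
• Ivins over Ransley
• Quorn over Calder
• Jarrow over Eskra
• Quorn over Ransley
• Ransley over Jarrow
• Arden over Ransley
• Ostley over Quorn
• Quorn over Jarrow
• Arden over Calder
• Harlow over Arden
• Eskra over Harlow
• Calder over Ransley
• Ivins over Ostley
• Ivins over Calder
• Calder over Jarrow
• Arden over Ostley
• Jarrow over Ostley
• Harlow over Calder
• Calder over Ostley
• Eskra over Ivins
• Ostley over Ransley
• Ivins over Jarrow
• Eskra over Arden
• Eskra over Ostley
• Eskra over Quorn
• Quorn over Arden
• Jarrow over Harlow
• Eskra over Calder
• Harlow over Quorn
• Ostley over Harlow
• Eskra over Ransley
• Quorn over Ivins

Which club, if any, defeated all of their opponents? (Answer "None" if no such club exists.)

Highest win total is Eskra with 7 (out of 8 possible).
Eskra lost to Jarrow, so no club went undefeated.

None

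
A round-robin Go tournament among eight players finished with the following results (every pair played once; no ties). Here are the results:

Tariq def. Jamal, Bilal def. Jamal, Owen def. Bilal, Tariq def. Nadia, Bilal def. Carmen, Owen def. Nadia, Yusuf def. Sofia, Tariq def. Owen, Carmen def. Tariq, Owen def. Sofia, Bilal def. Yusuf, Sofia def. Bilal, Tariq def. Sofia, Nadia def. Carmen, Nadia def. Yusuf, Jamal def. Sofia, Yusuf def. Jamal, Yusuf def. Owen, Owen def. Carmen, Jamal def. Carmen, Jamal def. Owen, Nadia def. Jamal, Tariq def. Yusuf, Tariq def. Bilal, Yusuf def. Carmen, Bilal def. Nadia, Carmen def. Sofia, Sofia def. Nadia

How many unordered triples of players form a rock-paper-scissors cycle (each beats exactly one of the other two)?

Win totals: Sofia 2, Nadia 3, Bilal 4, Carmen 2, Tariq 6, Owen 4, Jamal 3, Yusuf 4.
A player with w wins dominates both others in C(w,2) triples; summing gives 1 + 3 + 6 + 1 + 15 + 6 + 3 + 6 = 41 transitive triples.
Total triples C(8,3) = 56, so cyclic triples = 56 − 41 = 15.

15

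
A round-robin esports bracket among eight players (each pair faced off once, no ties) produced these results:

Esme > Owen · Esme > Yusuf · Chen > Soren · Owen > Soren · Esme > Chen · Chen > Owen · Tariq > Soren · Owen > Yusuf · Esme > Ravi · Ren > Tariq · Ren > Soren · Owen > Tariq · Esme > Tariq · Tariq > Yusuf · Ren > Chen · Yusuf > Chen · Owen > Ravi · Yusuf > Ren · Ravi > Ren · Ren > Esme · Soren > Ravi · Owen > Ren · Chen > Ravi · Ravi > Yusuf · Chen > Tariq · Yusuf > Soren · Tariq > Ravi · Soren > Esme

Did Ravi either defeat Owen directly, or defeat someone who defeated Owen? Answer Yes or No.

Ravi did not beat Owen directly.
Ravi beat Ren, Yusuf, but each of them lost to Owen. No two-step path.

No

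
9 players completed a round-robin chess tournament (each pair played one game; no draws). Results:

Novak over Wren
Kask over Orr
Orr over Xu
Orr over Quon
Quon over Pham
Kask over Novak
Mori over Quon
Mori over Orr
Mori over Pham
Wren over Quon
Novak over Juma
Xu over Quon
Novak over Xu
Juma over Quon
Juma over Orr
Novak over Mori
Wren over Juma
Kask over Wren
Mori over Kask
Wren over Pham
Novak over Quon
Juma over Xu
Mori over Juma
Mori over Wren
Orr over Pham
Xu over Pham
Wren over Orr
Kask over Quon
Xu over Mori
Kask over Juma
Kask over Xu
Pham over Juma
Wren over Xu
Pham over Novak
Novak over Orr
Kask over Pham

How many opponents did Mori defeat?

Mori's results: beat Wren, Kask, Juma, Pham, Orr, Quon; lost to Xu, Novak.
That is 6 wins.

6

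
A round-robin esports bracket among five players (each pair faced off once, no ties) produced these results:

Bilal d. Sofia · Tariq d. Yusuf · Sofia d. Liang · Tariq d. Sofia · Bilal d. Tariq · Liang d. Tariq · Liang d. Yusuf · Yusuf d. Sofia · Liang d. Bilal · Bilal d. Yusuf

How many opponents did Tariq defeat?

Tariq's results: beat Yusuf, Sofia; lost to Bilal, Liang.
That is 2 wins.

2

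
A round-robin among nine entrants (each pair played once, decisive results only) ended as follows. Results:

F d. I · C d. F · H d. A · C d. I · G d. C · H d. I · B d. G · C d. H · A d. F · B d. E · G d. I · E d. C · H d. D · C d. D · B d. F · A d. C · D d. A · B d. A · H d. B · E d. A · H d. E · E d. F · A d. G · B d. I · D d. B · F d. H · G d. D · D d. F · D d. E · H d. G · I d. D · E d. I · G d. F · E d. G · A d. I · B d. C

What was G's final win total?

4

G's results: beat C, D, F, I; lost to A, B, E, H.
That is 4 wins.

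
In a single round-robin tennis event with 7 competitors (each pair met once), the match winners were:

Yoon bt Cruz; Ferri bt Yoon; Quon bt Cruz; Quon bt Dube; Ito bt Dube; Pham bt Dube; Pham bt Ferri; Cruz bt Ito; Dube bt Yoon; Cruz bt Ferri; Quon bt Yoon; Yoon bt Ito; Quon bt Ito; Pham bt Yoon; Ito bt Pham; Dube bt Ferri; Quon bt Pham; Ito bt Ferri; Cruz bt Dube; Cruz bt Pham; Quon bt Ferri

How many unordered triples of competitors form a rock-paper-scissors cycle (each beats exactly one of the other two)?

Win totals: Dube 2, Yoon 2, Ito 3, Pham 3, Quon 6, Ferri 1, Cruz 4.
A competitor with w wins dominates both others in C(w,2) triples; summing gives 1 + 1 + 3 + 3 + 15 + 0 + 6 = 29 transitive triples.
Total triples C(7,3) = 35, so cyclic triples = 35 − 29 = 6.

6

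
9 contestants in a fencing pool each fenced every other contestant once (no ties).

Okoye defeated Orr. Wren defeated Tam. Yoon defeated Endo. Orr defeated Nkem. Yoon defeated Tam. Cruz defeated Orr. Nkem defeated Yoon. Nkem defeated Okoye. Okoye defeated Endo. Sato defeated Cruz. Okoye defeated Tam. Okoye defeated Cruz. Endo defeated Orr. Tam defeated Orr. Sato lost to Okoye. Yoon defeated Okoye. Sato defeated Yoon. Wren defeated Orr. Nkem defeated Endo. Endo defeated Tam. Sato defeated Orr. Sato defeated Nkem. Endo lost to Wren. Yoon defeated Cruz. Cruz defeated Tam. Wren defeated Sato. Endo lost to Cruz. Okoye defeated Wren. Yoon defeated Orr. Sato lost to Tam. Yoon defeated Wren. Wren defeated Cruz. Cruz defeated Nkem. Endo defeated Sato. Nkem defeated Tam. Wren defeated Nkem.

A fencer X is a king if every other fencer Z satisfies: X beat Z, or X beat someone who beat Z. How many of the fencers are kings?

5

Nkem reaches everyone (king).
Cruz cannot reach Wren in two steps.
Yoon reaches everyone (king).
Wren reaches everyone (king).
Endo cannot reach Wren, Okoye in two steps.
Tam cannot reach Wren, Endo, Okoye in two steps.
Orr cannot reach Cruz, Wren, Sato in two steps.
Okoye reaches everyone (king).
Sato reaches everyone (king).
Kings: Nkem, Yoon, Wren, Okoye, Sato — 5.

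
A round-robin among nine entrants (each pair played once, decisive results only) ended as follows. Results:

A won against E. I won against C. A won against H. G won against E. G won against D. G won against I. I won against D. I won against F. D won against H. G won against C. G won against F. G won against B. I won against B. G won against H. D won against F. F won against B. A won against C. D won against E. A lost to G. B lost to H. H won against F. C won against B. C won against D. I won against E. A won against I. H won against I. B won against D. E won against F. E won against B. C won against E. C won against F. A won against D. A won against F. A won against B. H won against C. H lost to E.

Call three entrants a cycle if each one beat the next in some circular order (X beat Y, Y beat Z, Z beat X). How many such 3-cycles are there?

7

Win totals: A 7, B 1, C 4, D 3, E 3, F 1, G 8, H 4, I 5.
An entrant with w wins dominates both others in C(w,2) triples; summing gives 21 + 0 + 6 + 3 + 3 + 0 + 28 + 6 + 10 = 77 transitive triples.
Total triples C(9,3) = 84, so cyclic triples = 84 − 77 = 7.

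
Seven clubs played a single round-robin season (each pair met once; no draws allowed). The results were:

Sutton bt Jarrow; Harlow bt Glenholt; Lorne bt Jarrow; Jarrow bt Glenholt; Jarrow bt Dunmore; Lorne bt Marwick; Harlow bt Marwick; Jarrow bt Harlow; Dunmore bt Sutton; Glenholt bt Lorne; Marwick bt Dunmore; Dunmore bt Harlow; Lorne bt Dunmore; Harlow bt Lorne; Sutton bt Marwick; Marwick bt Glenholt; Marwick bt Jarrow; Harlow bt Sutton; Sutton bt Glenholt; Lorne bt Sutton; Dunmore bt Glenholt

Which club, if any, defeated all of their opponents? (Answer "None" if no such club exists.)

None

Highest win total is Lorne with 4 (out of 6 possible).
Lorne lost to Harlow, Glenholt, so no club went undefeated.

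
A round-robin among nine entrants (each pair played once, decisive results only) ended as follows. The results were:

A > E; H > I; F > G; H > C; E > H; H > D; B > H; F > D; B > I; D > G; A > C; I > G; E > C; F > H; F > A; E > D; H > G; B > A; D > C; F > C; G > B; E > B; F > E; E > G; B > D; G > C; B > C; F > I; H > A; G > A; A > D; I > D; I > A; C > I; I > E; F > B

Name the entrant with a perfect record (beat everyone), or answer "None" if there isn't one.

F has 8 wins out of 8 opponents — a perfect record.

F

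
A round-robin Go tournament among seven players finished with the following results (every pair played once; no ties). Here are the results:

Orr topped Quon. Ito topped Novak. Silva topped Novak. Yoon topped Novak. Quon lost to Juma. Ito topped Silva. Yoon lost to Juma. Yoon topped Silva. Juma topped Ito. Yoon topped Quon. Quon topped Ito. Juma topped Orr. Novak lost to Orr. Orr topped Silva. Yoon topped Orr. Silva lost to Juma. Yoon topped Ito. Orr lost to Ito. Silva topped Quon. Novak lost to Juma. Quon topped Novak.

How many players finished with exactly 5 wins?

1

Win totals: Juma 6, Quon 2, Silva 2, Orr 3, Novak 0, Ito 3, Yoon 5.
Exactly 5: Yoon — 1 player.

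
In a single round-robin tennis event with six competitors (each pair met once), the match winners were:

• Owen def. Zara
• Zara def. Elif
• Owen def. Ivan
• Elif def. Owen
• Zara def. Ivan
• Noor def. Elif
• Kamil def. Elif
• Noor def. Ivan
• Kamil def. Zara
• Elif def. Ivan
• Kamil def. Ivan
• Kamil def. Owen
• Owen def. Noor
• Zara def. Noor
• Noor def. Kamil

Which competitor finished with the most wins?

Win totals: Owen 3, Noor 3, Kamil 4, Elif 2, Ivan 0, Zara 3.
Kamil leads with 4 wins (next highest: 3).

Kamil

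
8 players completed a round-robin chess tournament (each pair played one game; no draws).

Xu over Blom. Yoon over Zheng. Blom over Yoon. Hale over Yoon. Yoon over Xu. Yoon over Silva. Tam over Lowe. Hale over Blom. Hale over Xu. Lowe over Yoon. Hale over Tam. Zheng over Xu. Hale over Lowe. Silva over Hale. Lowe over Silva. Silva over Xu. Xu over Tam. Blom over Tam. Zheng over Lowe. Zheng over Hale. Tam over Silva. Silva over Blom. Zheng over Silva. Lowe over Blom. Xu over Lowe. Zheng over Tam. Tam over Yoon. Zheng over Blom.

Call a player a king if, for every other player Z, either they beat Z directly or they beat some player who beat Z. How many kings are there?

5

Lowe reaches everyone (king).
Yoon reaches everyone (king).
Tam reaches everyone (king).
Silva cannot reach Zheng in two steps.
Blom cannot reach Hale in two steps.
Zheng reaches everyone (king).
Xu cannot reach Zheng, Hale in two steps.
Hale reaches everyone (king).
Kings: Lowe, Yoon, Tam, Zheng, Hale — 5.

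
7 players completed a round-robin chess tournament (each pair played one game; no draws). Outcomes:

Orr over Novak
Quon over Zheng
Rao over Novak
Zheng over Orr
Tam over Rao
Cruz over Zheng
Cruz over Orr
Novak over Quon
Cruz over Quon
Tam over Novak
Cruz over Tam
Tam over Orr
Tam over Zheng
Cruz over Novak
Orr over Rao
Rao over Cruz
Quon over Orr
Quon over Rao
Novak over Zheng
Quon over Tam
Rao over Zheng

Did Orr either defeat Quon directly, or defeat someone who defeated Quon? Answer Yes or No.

Orr did not beat Quon directly.
Orr beat Novak, Rao. Of those, Novak beat Quon.

Yes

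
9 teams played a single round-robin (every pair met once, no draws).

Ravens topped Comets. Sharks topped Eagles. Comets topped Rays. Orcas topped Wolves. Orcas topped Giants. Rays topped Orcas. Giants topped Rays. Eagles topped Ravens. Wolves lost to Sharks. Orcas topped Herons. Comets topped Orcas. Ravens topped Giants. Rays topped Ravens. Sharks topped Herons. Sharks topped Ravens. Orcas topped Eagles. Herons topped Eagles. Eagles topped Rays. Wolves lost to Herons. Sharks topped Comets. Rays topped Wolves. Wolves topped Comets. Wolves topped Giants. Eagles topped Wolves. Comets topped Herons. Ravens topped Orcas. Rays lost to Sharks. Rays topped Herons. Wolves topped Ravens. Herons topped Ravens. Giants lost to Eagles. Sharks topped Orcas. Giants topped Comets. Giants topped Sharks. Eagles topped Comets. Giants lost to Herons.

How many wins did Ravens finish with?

3

Ravens' results: beat Orcas, Comets, Giants; lost to Herons, Eagles, Rays, Sharks, Wolves.
That is 3 wins.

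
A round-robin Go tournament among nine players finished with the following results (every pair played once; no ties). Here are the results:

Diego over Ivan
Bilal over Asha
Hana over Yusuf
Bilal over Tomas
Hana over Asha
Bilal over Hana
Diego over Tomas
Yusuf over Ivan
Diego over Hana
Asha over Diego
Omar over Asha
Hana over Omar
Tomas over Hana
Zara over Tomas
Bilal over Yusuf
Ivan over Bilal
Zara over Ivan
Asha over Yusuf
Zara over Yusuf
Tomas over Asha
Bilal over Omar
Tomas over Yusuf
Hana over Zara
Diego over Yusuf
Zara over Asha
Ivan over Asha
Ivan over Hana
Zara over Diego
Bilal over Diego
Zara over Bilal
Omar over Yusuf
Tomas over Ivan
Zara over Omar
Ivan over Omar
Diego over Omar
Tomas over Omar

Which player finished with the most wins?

Win totals: Hana 4, Tomas 5, Diego 5, Bilal 6, Yusuf 1, Omar 2, Ivan 4, Zara 7, Asha 2.
Zara leads with 7 wins (next highest: 6).

Zara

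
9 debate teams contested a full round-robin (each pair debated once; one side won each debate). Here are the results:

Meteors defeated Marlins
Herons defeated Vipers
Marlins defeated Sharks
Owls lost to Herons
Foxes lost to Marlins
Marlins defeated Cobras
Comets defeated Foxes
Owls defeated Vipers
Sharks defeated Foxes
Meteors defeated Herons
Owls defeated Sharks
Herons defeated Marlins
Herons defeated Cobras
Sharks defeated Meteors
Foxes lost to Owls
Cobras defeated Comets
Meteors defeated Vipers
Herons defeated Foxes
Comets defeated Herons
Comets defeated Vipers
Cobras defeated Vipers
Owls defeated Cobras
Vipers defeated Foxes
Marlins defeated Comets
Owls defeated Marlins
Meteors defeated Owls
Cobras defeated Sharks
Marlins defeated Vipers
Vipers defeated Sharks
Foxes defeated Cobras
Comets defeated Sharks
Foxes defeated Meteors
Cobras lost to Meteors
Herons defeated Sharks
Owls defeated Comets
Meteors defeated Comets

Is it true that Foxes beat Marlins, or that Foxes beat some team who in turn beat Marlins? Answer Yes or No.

Foxes did not beat Marlins directly.
Foxes beat Meteors, Cobras. Of those, Meteors beat Marlins.

Yes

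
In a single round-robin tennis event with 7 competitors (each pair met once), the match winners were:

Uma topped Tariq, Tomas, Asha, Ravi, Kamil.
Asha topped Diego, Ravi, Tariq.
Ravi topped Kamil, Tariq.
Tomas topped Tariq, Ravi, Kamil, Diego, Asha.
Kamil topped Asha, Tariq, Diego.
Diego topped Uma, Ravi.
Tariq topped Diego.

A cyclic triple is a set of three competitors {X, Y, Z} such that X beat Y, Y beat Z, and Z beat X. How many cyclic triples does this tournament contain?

7

Win totals: Tomas 5, Ravi 2, Asha 3, Tariq 1, Diego 2, Uma 5, Kamil 3.
A competitor with w wins dominates both others in C(w,2) triples; summing gives 10 + 1 + 3 + 0 + 1 + 10 + 3 = 28 transitive triples.
Total triples C(7,3) = 35, so cyclic triples = 35 − 28 = 7.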